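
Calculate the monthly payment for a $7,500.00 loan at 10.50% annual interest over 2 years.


Loan payment formula: PMT = PV × r / (1 − (1 + r)^(−n))
Monthly rate r = 0.105/12 = 0.00875, n = 24 months
Denominator: 1 − (1 + 0.105/12)^(−24) = 0.188675
PMT = $7,500.00 × (0.105/12) / 0.188675
PMT = $347.82 per month

PMT = PV × r / (1-(1+r)^(-n)) = $347.82/month


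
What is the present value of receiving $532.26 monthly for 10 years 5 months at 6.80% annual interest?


Present value of an ordinary annuity: PV = PMT × (1 − (1 + r)^(−n)) / r
Monthly rate r = 0.068/12 ≈ 0.00566667, n = 125
PV = $532.26 × (1 − (1 + 0.068/12)^(−125)) / (0.068/12)
PV = $532.26 × 89.391194
PV = $47,579.36

PV = PMT × (1-(1+r)^(-n))/r = $47,579.36


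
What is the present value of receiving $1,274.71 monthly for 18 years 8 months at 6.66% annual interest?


Present value of an ordinary annuity: PV = PMT × (1 − (1 + r)^(−n)) / r
Monthly rate r = 0.0666/12 = 0.00555, n = 224
PV = $1,274.71 × (1 − (1 + 0.0666/12)^(−224)) / (0.0666/12)
PV = $1,274.71 × 128.026512
PV = $163,196.68

PV = PMT × (1-(1+r)^(-n))/r = $163,196.68


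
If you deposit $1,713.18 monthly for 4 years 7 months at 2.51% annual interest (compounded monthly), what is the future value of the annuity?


Future value of an ordinary annuity: FV = PMT × ((1 + r)^n − 1) / r
Monthly rate r = 0.0251/12 ≈ 0.00209167, n = 55
FV = $1,713.18 × ((1 + 0.0251/12)^55 − 1) / (0.0251/12)
FV = $1,713.18 × 58.224094
FV = $99,748.35

FV = PMT × ((1+r)^n - 1)/r = $99,748.35


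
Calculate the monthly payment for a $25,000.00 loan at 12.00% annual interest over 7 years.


Loan payment formula: PMT = PV × r / (1 − (1 + r)^(−n))
Monthly rate r = 0.12/12 = 0.01, n = 84 months
Denominator: 1 − (1 + 0.12/12)^(−84) = 0.566485
PMT = $25,000.00 × (0.12/12) / 0.566485
PMT = $441.32 per month

PMT = PV × r / (1-(1+r)^(-n)) = $441.32/month


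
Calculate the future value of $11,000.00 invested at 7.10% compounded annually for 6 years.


Compound interest formula: A = P(1 + r/n)^(nt)
A = $11,000.00 × (1 + 0.071/1)^(1 × 6)
Growth factor: (1 + 0.071/1)^6 = 1.5091653
A = $11,000.00 × 1.5091653
A = $16,600.82

A = P(1 + r/n)^(nt) = $16,600.82


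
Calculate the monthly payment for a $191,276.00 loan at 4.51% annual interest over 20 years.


Loan payment formula: PMT = PV × r / (1 − (1 + r)^(−n))
Monthly rate r = 0.0451/12 ≈ 0.00375833, n = 240 months
Denominator: 1 − (1 + 0.0451/12)^(−240) = 0.593556
PMT = $191,276.00 × (0.0451/12) / 0.593556
PMT = $1,211.14 per month

PMT = PV × r / (1-(1+r)^(-n)) = $1,211.14/month


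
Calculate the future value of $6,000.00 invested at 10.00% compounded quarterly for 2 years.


Compound interest formula: A = P(1 + r/n)^(nt)
A = $6,000.00 × (1 + 0.1/4)^(4 × 2)
Growth factor: (1 + 0.1/4)^8 = 1.218403
A = $6,000.00 × 1.218403
A = $7,310.42

A = P(1 + r/n)^(nt) = $7,310.42


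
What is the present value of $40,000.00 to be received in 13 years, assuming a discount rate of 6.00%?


Present value formula: PV = FV / (1 + r)^t
PV = $40,000.00 / (1 + 0.06)^13
PV = $40,000.00 / 2.132928
PV = $18,753.56

PV = FV / (1 + r)^t = $18,753.56


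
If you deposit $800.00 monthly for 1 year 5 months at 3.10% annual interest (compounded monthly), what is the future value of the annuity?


Future value of an ordinary annuity: FV = PMT × ((1 + r)^n − 1) / r
Monthly rate r = 0.031/12 ≈ 0.00258333, n = 17
FV = $800.00 × ((1 + 0.031/12)^17 − 1) / (0.031/12)
FV = $800.00 × 17.355913
FV = $13,884.73

FV = PMT × ((1+r)^n - 1)/r = $13,884.73


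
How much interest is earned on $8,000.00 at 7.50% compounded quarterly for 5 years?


Compound interest earned = final amount − principal.
A = P(1 + r/n)^(nt) = $8,000.00 × (1 + 0.075/4)^(4 × 5) = $11,599.58
Interest = A − P = $11,599.58 − $8,000.00 = $3,599.58

Interest = A - P = $3,599.58


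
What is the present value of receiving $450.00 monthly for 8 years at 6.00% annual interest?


Present value of an ordinary annuity: PV = PMT × (1 − (1 + r)^(−n)) / r
Monthly rate r = 0.06/12 = 0.005, n = 96
PV = $450.00 × (1 − (1 + 0.06/12)^(−96)) / (0.06/12)
PV = $450.00 × 76.095218
PV = $34,242.85

PV = PMT × (1-(1+r)^(-n))/r = $34,242.85


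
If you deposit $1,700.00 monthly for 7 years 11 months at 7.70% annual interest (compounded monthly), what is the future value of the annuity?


Future value of an ordinary annuity: FV = PMT × ((1 + r)^n − 1) / r
Monthly rate r = 0.077/12 ≈ 0.00641667, n = 95
FV = $1,700.00 × ((1 + 0.077/12)^95 − 1) / (0.077/12)
FV = $1,700.00 × 130.299054
FV = $221,508.39

FV = PMT × ((1+r)^n - 1)/r = $221,508.39


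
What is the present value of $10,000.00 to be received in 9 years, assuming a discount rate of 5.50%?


Present value formula: PV = FV / (1 + r)^t
PV = $10,000.00 / (1 + 0.055)^9
PV = $10,000.00 / 1.619094
PV = $6,176.29

PV = FV / (1 + r)^t = $6,176.29


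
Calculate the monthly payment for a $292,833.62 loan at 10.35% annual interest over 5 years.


Loan payment formula: PMT = PV × r / (1 − (1 + r)^(−n))
Monthly rate r = 0.1035/12 = 0.008625, n = 60 months
Denominator: 1 − (1 + 0.1035/12)^(−60) = 0.402667
PMT = $292,833.62 × (0.1035/12) / 0.402667
PMT = $6,272.40 per month

PMT = PV × r / (1-(1+r)^(-n)) = $6,272.40/month


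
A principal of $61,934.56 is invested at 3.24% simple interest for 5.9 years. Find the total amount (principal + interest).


Total amount formula: A = P(1 + rt) = P + P·r·t
Interest: I = P × r × t = $61,934.56 × 0.0324 × 5.9 = $11,839.41
A = P + I = $61,934.56 + $11,839.41 = $73,773.97

A = P + I = P(1 + rt) = $73,773.97


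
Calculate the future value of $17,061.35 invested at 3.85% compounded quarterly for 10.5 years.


Compound interest formula: A = P(1 + r/n)^(nt)
A = $17,061.35 × (1 + 0.0385/4)^(4 × 10.5)
Growth factor: (1 + 0.0385/4)^42 = 1.495285
A = $17,061.35 × 1.495285
A = $25,511.58

A = P(1 + r/n)^(nt) = $25,511.58


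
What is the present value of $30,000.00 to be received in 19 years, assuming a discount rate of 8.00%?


Present value formula: PV = FV / (1 + r)^t
PV = $30,000.00 / (1 + 0.08)^19
PV = $30,000.00 / 4.315701
PV = $6,951.36

PV = FV / (1 + r)^t = $6,951.36


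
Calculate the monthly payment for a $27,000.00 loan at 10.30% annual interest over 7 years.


Loan payment formula: PMT = PV × r / (1 − (1 + r)^(−n))
Monthly rate r = 0.103/12 ≈ 0.00858333, n = 84 months
Denominator: 1 − (1 + 0.103/12)^(−84) = 0.512236
PMT = $27,000.00 × (0.103/12) / 0.512236
PMT = $452.43 per month

PMT = PV × r / (1-(1+r)^(-n)) = $452.43/month


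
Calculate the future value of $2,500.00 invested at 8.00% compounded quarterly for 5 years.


Compound interest formula: A = P(1 + r/n)^(nt)
A = $2,500.00 × (1 + 0.08/4)^(4 × 5)
Growth factor: (1 + 0.08/4)^20 = 1.485947
A = $2,500.00 × 1.485947
A = $3,714.87

A = P(1 + r/n)^(nt) = $3,714.87


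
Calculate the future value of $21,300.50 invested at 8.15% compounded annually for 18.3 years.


Compound interest formula: A = P(1 + r/n)^(nt)
A = $21,300.50 × (1 + 0.0815/1)^(1 × 18.3)
Growth factor: (1 + 0.0815/1)^18.3 = 4.194550
A = $21,300.50 × 4.194550
A = $89,346.01

A = P(1 + r/n)^(nt) = $89,346.01


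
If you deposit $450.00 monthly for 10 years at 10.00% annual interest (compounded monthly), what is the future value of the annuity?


Future value of an ordinary annuity: FV = PMT × ((1 + r)^n − 1) / r
Monthly rate r = 0.1/12 ≈ 0.00833333, n = 120
FV = $450.00 × ((1 + 0.1/12)^120 − 1) / (0.1/12)
FV = $450.00 × 204.844979
FV = $92,180.24

FV = PMT × ((1+r)^n - 1)/r = $92,180.24


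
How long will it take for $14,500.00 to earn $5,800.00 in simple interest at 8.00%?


Rearrange the simple interest formula for t:
I = P × r × t  ⇒  t = I / (P × r)
t = $5,800.00 / ($14,500.00 × 0.08)
t = 5

t = I/(P×r) = 5 years


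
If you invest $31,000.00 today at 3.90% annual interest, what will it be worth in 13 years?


Future value formula: FV = PV × (1 + r)^t
FV = $31,000.00 × (1 + 0.039)^13
FV = $31,000.00 × 1.6443797
FV = $50,975.77

FV = PV × (1 + r)^t = $50,975.77


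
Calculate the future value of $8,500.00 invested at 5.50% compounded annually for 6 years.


Compound interest formula: A = P(1 + r/n)^(nt)
A = $8,500.00 × (1 + 0.055/1)^(1 × 6)
Growth factor: (1 + 0.055/1)^6 = 1.3788428
A = $8,500.00 × 1.3788428
A = $11,720.16

A = P(1 + r/n)^(nt) = $11,720.16


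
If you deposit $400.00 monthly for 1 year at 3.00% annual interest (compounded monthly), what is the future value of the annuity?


Future value of an ordinary annuity: FV = PMT × ((1 + r)^n − 1) / r
Monthly rate r = 0.03/12 = 0.0025, n = 12
FV = $400.00 × ((1 + 0.03/12)^12 − 1) / (0.03/12)
FV = $400.00 × 12.166383
FV = $4,866.55

FV = PMT × ((1+r)^n - 1)/r = $4,866.55


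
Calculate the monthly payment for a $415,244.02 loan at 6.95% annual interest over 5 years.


Loan payment formula: PMT = PV × r / (1 − (1 + r)^(−n))
Monthly rate r = 0.0695/12 ≈ 0.00579167, n = 60 months
Denominator: 1 − (1 + 0.0695/12)^(−60) = 0.2928395
PMT = $415,244.02 × (0.0695/12) / 0.2928395
PMT = $8,212.54 per month

PMT = PV × r / (1-(1+r)^(-n)) = $8,212.54/month


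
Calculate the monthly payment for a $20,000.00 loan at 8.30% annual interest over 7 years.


Loan payment formula: PMT = PV × r / (1 − (1 + r)^(−n))
Monthly rate r = 0.083/12 ≈ 0.00691667, n = 84 months
Denominator: 1 − (1 + 0.083/12)^(−84) = 0.439541
PMT = $20,000.00 × (0.083/12) / 0.439541
PMT = $314.72 per month

PMT = PV × r / (1-(1+r)^(-n)) = $314.72/month


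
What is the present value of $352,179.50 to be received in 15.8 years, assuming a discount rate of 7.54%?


Present value formula: PV = FV / (1 + r)^t
PV = $352,179.50 / (1 + 0.0754)^15.8
PV = $352,179.50 / 3.1535993
PV = $111,675.41

PV = FV / (1 + r)^t = $111,675.41


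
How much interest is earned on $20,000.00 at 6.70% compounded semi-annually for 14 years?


Compound interest earned = final amount − principal.
A = P(1 + r/n)^(nt) = $20,000.00 × (1 + 0.067/2)^(2 × 14) = $50,318.01
Interest = A − P = $50,318.01 − $20,000.00 = $30,318.01

Interest = A - P = $30,318.01


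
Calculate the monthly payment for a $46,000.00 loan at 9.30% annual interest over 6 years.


Loan payment formula: PMT = PV × r / (1 − (1 + r)^(−n))
Monthly rate r = 0.093/12 = 0.00775, n = 72 months
Denominator: 1 − (1 + 0.093/12)^(−72) = 0.426415
PMT = $46,000.00 × (0.093/12) / 0.426415
PMT = $836.04 per month

PMT = PV × r / (1-(1+r)^(-n)) = $836.04/month


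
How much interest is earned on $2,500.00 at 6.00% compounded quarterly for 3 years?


Compound interest earned = final amount − principal.
A = P(1 + r/n)^(nt) = $2,500.00 × (1 + 0.06/4)^(4 × 3) = $2,989.05
Interest = A − P = $2,989.05 − $2,500.00 = $489.05

Interest = A - P = $489.05


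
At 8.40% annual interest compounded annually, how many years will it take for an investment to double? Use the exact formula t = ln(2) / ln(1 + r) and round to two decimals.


Doubling condition: (1 + r)^t = 2
Take ln of both sides: t × ln(1 + r) = ln(2)
t = ln(2) / ln(1 + r)
t = 0.693147 / 0.080658
t = 8.59

t = ln(2) / ln(1 + r) = 8.59 years


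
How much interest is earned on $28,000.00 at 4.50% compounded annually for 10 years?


Compound interest earned = final amount − principal.
A = P(1 + r/n)^(nt) = $28,000.00 × (1 + 0.045/1)^(1 × 10) = $43,483.14
Interest = A − P = $43,483.14 − $28,000.00 = $15,483.14

Interest = A - P = $15,483.14


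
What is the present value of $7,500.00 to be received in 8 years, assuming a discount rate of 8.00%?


Present value formula: PV = FV / (1 + r)^t
PV = $7,500.00 / (1 + 0.08)^8
PV = $7,500.00 / 1.850930
PV = $4,052.02

PV = FV / (1 + r)^t = $4,052.02


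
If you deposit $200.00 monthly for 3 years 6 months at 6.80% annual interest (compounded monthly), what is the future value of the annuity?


Future value of an ordinary annuity: FV = PMT × ((1 + r)^n − 1) / r
Monthly rate r = 0.068/12 ≈ 0.00566667, n = 42
FV = $200.00 × ((1 + 0.068/12)^42 − 1) / (0.068/12)
FV = $200.00 × 47.268911
FV = $9,453.78

FV = PMT × ((1+r)^n - 1)/r = $9,453.78


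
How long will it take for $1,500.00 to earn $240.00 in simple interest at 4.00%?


Rearrange the simple interest formula for t:
I = P × r × t  ⇒  t = I / (P × r)
t = $240.00 / ($1,500.00 × 0.04)
t = 4

t = I/(P×r) = 4 years


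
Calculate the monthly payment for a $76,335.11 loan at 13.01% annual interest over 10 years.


Loan payment formula: PMT = PV × r / (1 − (1 + r)^(−n))
Monthly rate r = 0.1301/12 ≈ 0.01084167, n = 120 months
Denominator: 1 − (1 + 0.1301/12)^(−120) = 0.7258276
PMT = $76,335.11 × (0.1301/12) / 0.7258276
PMT = $1,140.22 per month

PMT = PV × r / (1-(1+r)^(-n)) = $1,140.22/month


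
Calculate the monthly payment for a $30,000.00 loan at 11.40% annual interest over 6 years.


Loan payment formula: PMT = PV × r / (1 − (1 + r)^(−n))
Monthly rate r = 0.114/12 = 0.0095, n = 72 months
Denominator: 1 − (1 + 0.114/12)^(−72) = 0.493774
PMT = $30,000.00 × (0.114/12) / 0.493774
PMT = $577.19 per month

PMT = PV × r / (1-(1+r)^(-n)) = $577.19/month


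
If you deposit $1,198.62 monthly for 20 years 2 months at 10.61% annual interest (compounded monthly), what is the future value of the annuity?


Future value of an ordinary annuity: FV = PMT × ((1 + r)^n − 1) / r
Monthly rate r = 0.1061/12 ≈ 0.00884167, n = 242
FV = $1,198.62 × ((1 + 0.1061/12)^242 − 1) / (0.1061/12)
FV = $1,198.62 × 838.893809
FV = $1,005,514.90

FV = PMT × ((1+r)^n - 1)/r = $1,005,514.90


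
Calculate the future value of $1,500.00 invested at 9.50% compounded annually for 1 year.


Compound interest formula: A = P(1 + r/n)^(nt)
A = $1,500.00 × (1 + 0.095/1)^(1 × 1)
Growth factor: (1 + 0.095/1)^1 = 1.095000
A = $1,500.00 × 1.095000
A = $1,642.50

A = P(1 + r/n)^(nt) = $1,642.50


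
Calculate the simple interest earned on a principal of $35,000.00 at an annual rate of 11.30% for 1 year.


Simple interest formula: I = P × r × t
I = $35,000.00 × 0.113 × 1
I = $3,955.00

I = P × r × t = $3,955.00


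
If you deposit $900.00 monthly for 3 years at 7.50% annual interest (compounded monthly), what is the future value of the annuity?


Future value of an ordinary annuity: FV = PMT × ((1 + r)^n − 1) / r
Monthly rate r = 0.075/12 = 0.00625, n = 36
FV = $900.00 × ((1 + 0.075/12)^36 − 1) / (0.075/12)
FV = $900.00 × 40.231382
FV = $36,208.24

FV = PMT × ((1+r)^n - 1)/r = $36,208.24


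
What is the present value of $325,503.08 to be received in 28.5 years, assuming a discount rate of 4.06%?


Present value formula: PV = FV / (1 + r)^t
PV = $325,503.08 / (1 + 0.0406)^28.5
PV = $325,503.08 / 3.1087723
PV = $104,704.70

PV = FV / (1 + r)^t = $104,704.70


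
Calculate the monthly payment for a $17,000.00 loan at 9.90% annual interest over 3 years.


Loan payment formula: PMT = PV × r / (1 − (1 + r)^(−n))
Monthly rate r = 0.099/12 = 0.00825, n = 36 months
Denominator: 1 − (1 + 0.099/12)^(−36) = 0.256050
PMT = $17,000.00 × (0.099/12) / 0.256050
PMT = $547.74 per month

PMT = PV × r / (1-(1+r)^(-n)) = $547.74/month


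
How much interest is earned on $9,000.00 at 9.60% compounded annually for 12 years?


Compound interest earned = final amount − principal.
A = P(1 + r/n)^(nt) = $9,000.00 × (1 + 0.096/1)^(1 × 12) = $27,037.66
Interest = A − P = $27,037.66 − $9,000.00 = $18,037.66

Interest = A - P = $18,037.66


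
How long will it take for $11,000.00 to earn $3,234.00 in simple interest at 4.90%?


Rearrange the simple interest formula for t:
I = P × r × t  ⇒  t = I / (P × r)
t = $3,234.00 / ($11,000.00 × 0.049)
t = 6

t = I/(P×r) = 6 years


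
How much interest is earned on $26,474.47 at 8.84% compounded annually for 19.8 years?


Compound interest earned = final amount − principal.
A = P(1 + r/n)^(nt) = $26,474.47 × (1 + 0.0884/1)^(1 × 19.8) = $141,657.71
Interest = A − P = $141,657.71 − $26,474.47 = $115,183.24

Interest = A - P = $115,183.24


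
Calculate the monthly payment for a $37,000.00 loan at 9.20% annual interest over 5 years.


Loan payment formula: PMT = PV × r / (1 − (1 + r)^(−n))
Monthly rate r = 0.092/12 ≈ 0.00766667, n = 60 months
Denominator: 1 − (1 + 0.092/12)^(−60) = 0.367608
PMT = $37,000.00 × (0.092/12) / 0.367608
PMT = $771.66 per month

PMT = PV × r / (1-(1+r)^(-n)) = $771.66/month


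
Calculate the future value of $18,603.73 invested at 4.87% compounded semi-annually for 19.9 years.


Compound interest formula: A = P(1 + r/n)^(nt)
A = $18,603.73 × (1 + 0.0487/2)^(2 × 19.9)
Growth factor: (1 + 0.0487/2)^39.8 = 2.605225
A = $18,603.73 × 2.605225
A = $48,466.90

A = P(1 + r/n)^(nt) = $48,466.90


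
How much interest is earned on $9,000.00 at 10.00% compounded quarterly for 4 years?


Compound interest earned = final amount − principal.
A = P(1 + r/n)^(nt) = $9,000.00 × (1 + 0.1/4)^(4 × 4) = $13,360.55
Interest = A − P = $13,360.55 − $9,000.00 = $4,360.55

Interest = A - P = $4,360.55


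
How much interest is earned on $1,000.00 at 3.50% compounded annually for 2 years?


Compound interest earned = final amount − principal.
A = P(1 + r/n)^(nt) = $1,000.00 × (1 + 0.035/1)^(1 × 2) = $1,071.22
Interest = A − P = $1,071.22 − $1,000.00 = $71.22

Interest = A - P = $71.22


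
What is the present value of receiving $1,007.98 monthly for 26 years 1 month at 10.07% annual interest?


Present value of an ordinary annuity: PV = PMT × (1 − (1 + r)^(−n)) / r
Monthly rate r = 0.1007/12 ≈ 0.00839167, n = 313
PV = $1,007.98 × (1 − (1 + 0.1007/12)^(−313)) / (0.1007/12)
PV = $1,007.98 × 110.452249
PV = $111,333.66

PV = PMT × (1-(1+r)^(-n))/r = $111,333.66


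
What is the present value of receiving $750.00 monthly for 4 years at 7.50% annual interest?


Present value of an ordinary annuity: PV = PMT × (1 − (1 + r)^(−n)) / r
Monthly rate r = 0.075/12 = 0.00625, n = 48
PV = $750.00 × (1 − (1 + 0.075/12)^(−48)) / (0.075/12)
PV = $750.00 × 41.358371
PV = $31,018.78

PV = PMT × (1-(1+r)^(-n))/r = $31,018.78


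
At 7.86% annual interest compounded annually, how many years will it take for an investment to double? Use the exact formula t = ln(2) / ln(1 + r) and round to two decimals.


Doubling condition: (1 + r)^t = 2
Take ln of both sides: t × ln(1 + r) = ln(2)
t = ln(2) / ln(1 + r)
t = 0.693147 / 0.075664
t = 9.16

t = ln(2) / ln(1 + r) = 9.16 years


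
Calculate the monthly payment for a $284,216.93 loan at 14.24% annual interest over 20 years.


Loan payment formula: PMT = PV × r / (1 − (1 + r)^(−n))
Monthly rate r = 0.1424/12 ≈ 0.01186667, n = 240 months
Denominator: 1 − (1 + 0.1424/12)^(−240) = 0.941060
PMT = $284,216.93 × (0.1424/12) / 0.941060
PMT = $3,583.95 per month

PMT = PV × r / (1-(1+r)^(-n)) = $3,583.95/month


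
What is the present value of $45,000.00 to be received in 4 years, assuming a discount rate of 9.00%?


Present value formula: PV = FV / (1 + r)^t
PV = $45,000.00 / (1 + 0.09)^4
PV = $45,000.00 / 1.411582
PV = $31,879.13

PV = FV / (1 + r)^t = $31,879.13


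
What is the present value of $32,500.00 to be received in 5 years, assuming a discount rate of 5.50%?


Present value formula: PV = FV / (1 + r)^t
PV = $32,500.00 / (1 + 0.055)^5
PV = $32,500.00 / 1.306960
PV = $24,866.87

PV = FV / (1 + r)^t = $24,866.87


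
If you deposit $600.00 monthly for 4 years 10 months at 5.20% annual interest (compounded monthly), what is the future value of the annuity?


Future value of an ordinary annuity: FV = PMT × ((1 + r)^n − 1) / r
Monthly rate r = 0.052/12 ≈ 0.00433333, n = 58
FV = $600.00 × ((1 + 0.052/12)^58 − 1) / (0.052/12)
FV = $600.00 × 65.778610
FV = $39,467.17

FV = PMT × ((1+r)^n - 1)/r = $39,467.17


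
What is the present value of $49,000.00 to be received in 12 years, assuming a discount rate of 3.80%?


Present value formula: PV = FV / (1 + r)^t
PV = $49,000.00 / (1 + 0.038)^12
PV = $49,000.00 / 1.5644736
PV = $31,320.44

PV = FV / (1 + r)^t = $31,320.44


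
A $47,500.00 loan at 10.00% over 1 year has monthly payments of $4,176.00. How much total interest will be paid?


Total paid over the life of the loan = PMT × n.
Total paid = $4,176.00 × 12 = $50,112.00
Total interest = total paid − principal = $50,112.00 − $47,500.00 = $2,612.00

Total interest = (PMT × n) - PV = $2,612.00


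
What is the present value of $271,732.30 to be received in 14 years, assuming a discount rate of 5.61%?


Present value formula: PV = FV / (1 + r)^t
PV = $271,732.30 / (1 + 0.0561)^14
PV = $271,732.30 / 2.1471906
PV = $126,552.48

PV = FV / (1 + r)^t = $126,552.48


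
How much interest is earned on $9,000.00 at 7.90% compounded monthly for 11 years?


Compound interest earned = final amount − principal.
A = P(1 + r/n)^(nt) = $9,000.00 × (1 + 0.079/12)^(12 × 11) = $21,399.69
Interest = A − P = $21,399.69 − $9,000.00 = $12,399.69

Interest = A - P = $12,399.69


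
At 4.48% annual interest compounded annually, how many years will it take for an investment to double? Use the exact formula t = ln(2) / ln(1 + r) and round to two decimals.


Doubling condition: (1 + r)^t = 2
Take ln of both sides: t × ln(1 + r) = ln(2)
t = ln(2) / ln(1 + r)
t = 0.693147 / 0.043825
t = 15.82

t = ln(2) / ln(1 + r) = 15.82 years


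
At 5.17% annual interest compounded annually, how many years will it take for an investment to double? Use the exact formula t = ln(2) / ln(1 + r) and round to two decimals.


Doubling condition: (1 + r)^t = 2
Take ln of both sides: t × ln(1 + r) = ln(2)
t = ln(2) / ln(1 + r)
t = 0.693147 / 0.050408
t = 13.75

t = ln(2) / ln(1 + r) = 13.75 years


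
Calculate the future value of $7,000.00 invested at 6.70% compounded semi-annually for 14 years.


Compound interest formula: A = P(1 + r/n)^(nt)
A = $7,000.00 × (1 + 0.067/2)^(2 × 14)
Growth factor: (1 + 0.067/2)^28 = 2.5159005
A = $7,000.00 × 2.5159005
A = $17,611.30

A = P(1 + r/n)^(nt) = $17,611.30


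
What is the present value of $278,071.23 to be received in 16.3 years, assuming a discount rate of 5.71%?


Present value formula: PV = FV / (1 + r)^t
PV = $278,071.23 / (1 + 0.0571)^16.3
PV = $278,071.23 / 2.4722477
PV = $112,477.09

PV = FV / (1 + r)^t = $112,477.09


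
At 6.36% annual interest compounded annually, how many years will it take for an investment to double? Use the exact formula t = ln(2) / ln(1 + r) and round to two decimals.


Doubling condition: (1 + r)^t = 2
Take ln of both sides: t × ln(1 + r) = ln(2)
t = ln(2) / ln(1 + r)
t = 0.693147 / 0.061659
t = 11.24

t = ln(2) / ln(1 + r) = 11.24 years


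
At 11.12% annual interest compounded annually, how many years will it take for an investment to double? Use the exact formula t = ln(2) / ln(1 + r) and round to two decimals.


Doubling condition: (1 + r)^t = 2
Take ln of both sides: t × ln(1 + r) = ln(2)
t = ln(2) / ln(1 + r)
t = 0.693147 / 0.105441
t = 6.57

t = ln(2) / ln(1 + r) = 6.57 years


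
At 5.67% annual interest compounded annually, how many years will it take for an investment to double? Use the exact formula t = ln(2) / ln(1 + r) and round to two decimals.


Doubling condition: (1 + r)^t = 2
Take ln of both sides: t × ln(1 + r) = ln(2)
t = ln(2) / ln(1 + r)
t = 0.693147 / 0.055151
t = 12.57

t = ln(2) / ln(1 + r) = 12.57 years


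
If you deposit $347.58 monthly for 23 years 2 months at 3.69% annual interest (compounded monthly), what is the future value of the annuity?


Future value of an ordinary annuity: FV = PMT × ((1 + r)^n − 1) / r
Monthly rate r = 0.0369/12 = 0.003075, n = 278
FV = $347.58 × ((1 + 0.0369/12)^278 − 1) / (0.0369/12)
FV = $347.58 × 438.354478
FV = $152,363.25

FV = PMT × ((1+r)^n - 1)/r = $152,363.25


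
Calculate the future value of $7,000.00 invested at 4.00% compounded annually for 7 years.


Compound interest formula: A = P(1 + r/n)^(nt)
A = $7,000.00 × (1 + 0.04/1)^(1 × 7)
Growth factor: (1 + 0.04/1)^7 = 1.315932
A = $7,000.00 × 1.315932
A = $9,211.52

A = P(1 + r/n)^(nt) = $9,211.52


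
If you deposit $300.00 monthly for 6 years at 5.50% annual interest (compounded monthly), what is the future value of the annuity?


Future value of an ordinary annuity: FV = PMT × ((1 + r)^n − 1) / r
Monthly rate r = 0.055/12 ≈ 0.00458333, n = 72
FV = $300.00 × ((1 + 0.055/12)^72 − 1) / (0.055/12)
FV = $300.00 × 85.073412
FV = $25,522.02

FV = PMT × ((1+r)^n - 1)/r = $25,522.02


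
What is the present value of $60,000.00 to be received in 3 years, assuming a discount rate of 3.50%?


Present value formula: PV = FV / (1 + r)^t
PV = $60,000.00 / (1 + 0.035)^3
PV = $60,000.00 / 1.108718
PV = $54,116.56

PV = FV / (1 + r)^t = $54,116.56


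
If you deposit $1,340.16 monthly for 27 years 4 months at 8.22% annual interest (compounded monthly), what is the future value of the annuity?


Future value of an ordinary annuity: FV = PMT × ((1 + r)^n − 1) / r
Monthly rate r = 0.0822/12 = 0.00685, n = 328
FV = $1,340.16 × ((1 + 0.0822/12)^328 − 1) / (0.0822/12)
FV = $1,340.16 × 1224.124587
FV = $1,640,522.81

FV = PMT × ((1+r)^n - 1)/r = $1,640,522.81


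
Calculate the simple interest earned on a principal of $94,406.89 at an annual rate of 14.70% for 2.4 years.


Simple interest formula: I = P × r × t
I = $94,406.89 × 0.147 × 2.4
I = $33,306.75

I = P × r × t = $33,306.75


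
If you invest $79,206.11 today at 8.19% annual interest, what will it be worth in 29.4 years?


Future value formula: FV = PV × (1 + r)^t
FV = $79,206.11 × (1 + 0.0819)^29.4
FV = $79,206.11 × 10.1181555
FV = $801,419.74

FV = PV × (1 + r)^t = $801,419.74


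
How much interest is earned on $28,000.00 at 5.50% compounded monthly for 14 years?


Compound interest earned = final amount − principal.
A = P(1 + r/n)^(nt) = $28,000.00 × (1 + 0.055/12)^(12 × 14) = $60,367.16
Interest = A − P = $60,367.16 − $28,000.00 = $32,367.16

Interest = A - P = $32,367.16


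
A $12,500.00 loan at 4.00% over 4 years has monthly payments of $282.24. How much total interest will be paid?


Total paid over the life of the loan = PMT × n.
Total paid = $282.24 × 48 = $13,547.52
Total interest = total paid − principal = $13,547.52 − $12,500.00 = $1,047.52

Total interest = (PMT × n) - PV = $1,047.52


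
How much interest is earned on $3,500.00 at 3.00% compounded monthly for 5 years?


Compound interest earned = final amount − principal.
A = P(1 + r/n)^(nt) = $3,500.00 × (1 + 0.03/12)^(12 × 5) = $4,065.66
Interest = A − P = $4,065.66 − $3,500.00 = $565.66

Interest = A - P = $565.66


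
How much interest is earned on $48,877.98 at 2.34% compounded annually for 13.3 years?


Compound interest earned = final amount − principal.
A = P(1 + r/n)^(nt) = $48,877.98 × (1 + 0.0234/1)^(1 × 13.3) = $66,484.01
Interest = A − P = $66,484.01 − $48,877.98 = $17,606.03

Interest = A - P = $17,606.03


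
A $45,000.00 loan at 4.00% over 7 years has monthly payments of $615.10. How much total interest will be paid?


Total paid over the life of the loan = PMT × n.
Total paid = $615.10 × 84 = $51,668.40
Total interest = total paid − principal = $51,668.40 − $45,000.00 = $6,668.40

Total interest = (PMT × n) - PV = $6,668.40


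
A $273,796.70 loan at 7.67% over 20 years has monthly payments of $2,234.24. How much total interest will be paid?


Total paid over the life of the loan = PMT × n.
Total paid = $2,234.24 × 240 = $536,217.60
Total interest = total paid − principal = $536,217.60 − $273,796.70 = $262,420.90

Total interest = (PMT × n) - PV = $262,420.90


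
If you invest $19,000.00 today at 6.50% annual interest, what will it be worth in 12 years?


Future value formula: FV = PV × (1 + r)^t
FV = $19,000.00 × (1 + 0.065)^12
FV = $19,000.00 × 2.1290962
FV = $40,452.83

FV = PV × (1 + r)^t = $40,452.83


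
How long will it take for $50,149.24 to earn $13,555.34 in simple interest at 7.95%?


Rearrange the simple interest formula for t:
I = P × r × t  ⇒  t = I / (P × r)
t = $13,555.34 / ($50,149.24 × 0.0795)
t = 3.4

t = I/(P×r) = 3.4 years


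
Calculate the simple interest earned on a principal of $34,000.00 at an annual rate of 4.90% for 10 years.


Simple interest formula: I = P × r × t
I = $34,000.00 × 0.049 × 10
I = $16,660.00

I = P × r × t = $16,660.00


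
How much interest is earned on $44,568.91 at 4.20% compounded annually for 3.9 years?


Compound interest earned = final amount − principal.
A = P(1 + r/n)^(nt) = $44,568.91 × (1 + 0.042/1)^(1 × 3.9) = $52,325.83
Interest = A − P = $52,325.83 − $44,568.91 = $7,756.92

Interest = A - P = $7,756.92


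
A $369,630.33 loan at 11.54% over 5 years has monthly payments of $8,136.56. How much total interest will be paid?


Total paid over the life of the loan = PMT × n.
Total paid = $8,136.56 × 60 = $488,193.60
Total interest = total paid − principal = $488,193.60 − $369,630.33 = $118,563.27

Total interest = (PMT × n) - PV = $118,563.27


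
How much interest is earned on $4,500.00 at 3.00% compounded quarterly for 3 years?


Compound interest earned = final amount − principal.
A = P(1 + r/n)^(nt) = $4,500.00 × (1 + 0.03/4)^(4 × 3) = $4,922.13
Interest = A − P = $4,922.13 − $4,500.00 = $422.13

Interest = A - P = $422.13


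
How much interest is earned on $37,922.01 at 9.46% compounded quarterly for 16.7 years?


Compound interest earned = final amount − principal.
A = P(1 + r/n)^(nt) = $37,922.01 × (1 + 0.0946/4)^(4 × 16.7) = $180,721.96
Interest = A − P = $180,721.96 − $37,922.01 = $142,799.95

Interest = A - P = $142,799.95


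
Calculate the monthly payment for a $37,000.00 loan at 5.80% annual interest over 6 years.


Loan payment formula: PMT = PV × r / (1 − (1 + r)^(−n))
Monthly rate r = 0.058/12 ≈ 0.00483333, n = 72 months
Denominator: 1 − (1 + 0.058/12)^(−72) = 0.293309
PMT = $37,000.00 × (0.058/12) / 0.293309
PMT = $609.71 per month

PMT = PV × r / (1-(1+r)^(-n)) = $609.71/month


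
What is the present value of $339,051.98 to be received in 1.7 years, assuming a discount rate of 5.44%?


Present value formula: PV = FV / (1 + r)^t
PV = $339,051.98 / (1 + 0.0544)^1.7
PV = $339,051.98 / 1.0942314
PV = $309,854.00

PV = FV / (1 + r)^t = $309,854.00


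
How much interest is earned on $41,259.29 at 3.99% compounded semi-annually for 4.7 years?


Compound interest earned = final amount − principal.
A = P(1 + r/n)^(nt) = $41,259.29 × (1 + 0.0399/2)^(2 × 4.7) = $49,677.90
Interest = A − P = $49,677.90 − $41,259.29 = $8,418.61

Interest = A - P = $8,418.61


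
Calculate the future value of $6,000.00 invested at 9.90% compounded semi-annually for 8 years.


Compound interest formula: A = P(1 + r/n)^(nt)
A = $6,000.00 × (1 + 0.099/2)^(2 × 8)
Growth factor: (1 + 0.099/2)^16 = 2.166302
A = $6,000.00 × 2.166302
A = $12,997.81

A = P(1 + r/n)^(nt) = $12,997.81


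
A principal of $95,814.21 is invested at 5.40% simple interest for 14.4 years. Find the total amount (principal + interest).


Total amount formula: A = P(1 + rt) = P + P·r·t
Interest: I = P × r × t = $95,814.21 × 0.054 × 14.4 = $74,505.13
A = P + I = $95,814.21 + $74,505.13 = $170,319.34

A = P + I = P(1 + rt) = $170,319.34


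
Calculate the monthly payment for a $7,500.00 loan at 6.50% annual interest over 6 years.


Loan payment formula: PMT = PV × r / (1 − (1 + r)^(−n))
Monthly rate r = 0.065/12 ≈ 0.00541667, n = 72 months
Denominator: 1 − (1 + 0.065/12)^(−72) = 0.322230
PMT = $7,500.00 × (0.065/12) / 0.322230
PMT = $126.07 per month

PMT = PV × r / (1-(1+r)^(-n)) = $126.07/month


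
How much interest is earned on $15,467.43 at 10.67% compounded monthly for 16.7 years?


Compound interest earned = final amount − principal.
A = P(1 + r/n)^(nt) = $15,467.43 × (1 + 0.1067/12)^(12 × 16.7) = $91,172.31
Interest = A − P = $91,172.31 − $15,467.43 = $75,704.88

Interest = A - P = $75,704.88


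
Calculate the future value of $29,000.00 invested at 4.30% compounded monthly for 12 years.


Compound interest formula: A = P(1 + r/n)^(nt)
A = $29,000.00 × (1 + 0.043/12)^(12 × 12)
Growth factor: (1 + 0.043/12)^144 = 1.6737686
A = $29,000.00 × 1.6737686
A = $48,539.29

A = P(1 + r/n)^(nt) = $48,539.29


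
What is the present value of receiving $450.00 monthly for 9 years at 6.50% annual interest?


Present value of an ordinary annuity: PV = PMT × (1 − (1 + r)^(−n)) / r
Monthly rate r = 0.065/12 ≈ 0.00541667, n = 108
PV = $450.00 × (1 − (1 + 0.065/12)^(−108)) / (0.065/12)
PV = $450.00 × 81.602576
PV = $36,721.16

PV = PMT × (1-(1+r)^(-n))/r = $36,721.16


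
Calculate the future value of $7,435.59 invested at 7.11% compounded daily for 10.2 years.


Compound interest formula: A = P(1 + r/n)^(nt)
A = $7,435.59 × (1 + 0.0711/365)^(365 × 10.2)
Growth factor: (1 + 0.0711/365)^3723 = 2.065040
A = $7,435.59 × 2.065040
A = $15,354.79

A = P(1 + r/n)^(nt) = $15,354.79


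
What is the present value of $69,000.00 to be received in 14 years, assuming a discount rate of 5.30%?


Present value formula: PV = FV / (1 + r)^t
PV = $69,000.00 / (1 + 0.053)^14
PV = $69,000.00 / 2.060617
PV = $33,485.12

PV = FV / (1 + r)^t = $33,485.12


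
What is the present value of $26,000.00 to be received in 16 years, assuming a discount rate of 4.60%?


Present value formula: PV = FV / (1 + r)^t
PV = $26,000.00 / (1 + 0.046)^16
PV = $26,000.00 / 2.053558
PV = $12,660.95

PV = FV / (1 + r)^t = $12,660.95


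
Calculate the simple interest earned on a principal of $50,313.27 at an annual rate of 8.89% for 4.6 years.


Simple interest formula: I = P × r × t
I = $50,313.27 × 0.0889 × 4.6
I = $20,575.11

I = P × r × t = $20,575.11


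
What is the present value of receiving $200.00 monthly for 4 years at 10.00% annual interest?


Present value of an ordinary annuity: PV = PMT × (1 − (1 + r)^(−n)) / r
Monthly rate r = 0.1/12 ≈ 0.00833333, n = 48
PV = $200.00 × (1 − (1 + 0.1/12)^(−48)) / (0.1/12)
PV = $200.00 × 39.428160
PV = $7,885.63

PV = PMT × (1-(1+r)^(-n))/r = $7,885.63


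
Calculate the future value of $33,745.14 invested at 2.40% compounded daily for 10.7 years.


Compound interest formula: A = P(1 + r/n)^(nt)
A = $33,745.14 × (1 + 0.024/365)^(365 × 10.7)
Growth factor: (1 + 0.024/365)^3905.5 = 1.2927756
A = $33,745.14 × 1.2927756
A = $43,624.89

A = P(1 + r/n)^(nt) = $43,624.89


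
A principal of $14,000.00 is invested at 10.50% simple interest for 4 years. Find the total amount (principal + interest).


Total amount formula: A = P(1 + rt) = P + P·r·t
Interest: I = P × r × t = $14,000.00 × 0.105 × 4 = $5,880.00
A = P + I = $14,000.00 + $5,880.00 = $19,880.00

A = P + I = P(1 + rt) = $19,880.00


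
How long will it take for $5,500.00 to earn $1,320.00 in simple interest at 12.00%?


Rearrange the simple interest formula for t:
I = P × r × t  ⇒  t = I / (P × r)
t = $1,320.00 / ($5,500.00 × 0.12)
t = 2

t = I/(P×r) = 2 years


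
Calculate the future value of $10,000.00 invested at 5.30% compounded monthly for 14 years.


Compound interest formula: A = P(1 + r/n)^(nt)
A = $10,000.00 × (1 + 0.053/12)^(12 × 14)
Growth factor: (1 + 0.053/12)^168 = 2.096703
A = $10,000.00 × 2.096703
A = $20,967.03

A = P(1 + r/n)^(nt) = $20,967.03


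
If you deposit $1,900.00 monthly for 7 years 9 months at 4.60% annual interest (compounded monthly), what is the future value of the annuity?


Future value of an ordinary annuity: FV = PMT × ((1 + r)^n − 1) / r
Monthly rate r = 0.046/12 ≈ 0.00383333, n = 93
FV = $1,900.00 × ((1 + 0.046/12)^93 − 1) / (0.046/12)
FV = $1,900.00 × 111.482188
FV = $211,816.16

FV = PMT × ((1+r)^n - 1)/r = $211,816.16


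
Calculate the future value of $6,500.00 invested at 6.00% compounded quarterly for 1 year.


Compound interest formula: A = P(1 + r/n)^(nt)
A = $6,500.00 × (1 + 0.06/4)^(4 × 1)
Growth factor: (1 + 0.06/4)^4 = 1.0613636
A = $6,500.00 × 1.0613636
A = $6,898.86

A = P(1 + r/n)^(nt) = $6,898.86


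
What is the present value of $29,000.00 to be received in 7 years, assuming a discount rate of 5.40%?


Present value formula: PV = FV / (1 + r)^t
PV = $29,000.00 / (1 + 0.054)^7
PV = $29,000.00 / 1.445055
PV = $20,068.44

PV = FV / (1 + r)^t = $20,068.44


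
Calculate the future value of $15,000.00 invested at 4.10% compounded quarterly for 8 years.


Compound interest formula: A = P(1 + r/n)^(nt)
A = $15,000.00 × (1 + 0.041/4)^(4 × 8)
Growth factor: (1 + 0.041/4)^32 = 1.3858732
A = $15,000.00 × 1.3858732
A = $20,788.10

A = P(1 + r/n)^(nt) = $20,788.10


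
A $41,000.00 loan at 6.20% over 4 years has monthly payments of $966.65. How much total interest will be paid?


Total paid over the life of the loan = PMT × n.
Total paid = $966.65 × 48 = $46,399.20
Total interest = total paid − principal = $46,399.20 − $41,000.00 = $5,399.20

Total interest = (PMT × n) - PV = $5,399.20


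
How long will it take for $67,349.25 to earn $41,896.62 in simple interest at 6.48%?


Rearrange the simple interest formula for t:
I = P × r × t  ⇒  t = I / (P × r)
t = $41,896.62 / ($67,349.25 × 0.0648)
t = 9.6

t = I/(P×r) = 9.6 years


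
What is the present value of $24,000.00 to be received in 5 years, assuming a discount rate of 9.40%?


Present value formula: PV = FV / (1 + r)^t
PV = $24,000.00 / (1 + 0.094)^5
PV = $24,000.00 / 1.5670636
PV = $15,315.27

PV = FV / (1 + r)^t = $15,315.27


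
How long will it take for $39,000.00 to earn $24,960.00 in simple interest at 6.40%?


Rearrange the simple interest formula for t:
I = P × r × t  ⇒  t = I / (P × r)
t = $24,960.00 / ($39,000.00 × 0.064)
t = 10

t = I/(P×r) = 10 years


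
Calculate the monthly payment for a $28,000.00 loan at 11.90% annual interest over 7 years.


Loan payment formula: PMT = PV × r / (1 − (1 + r)^(−n))
Monthly rate r = 0.119/12 ≈ 0.00991667, n = 84 months
Denominator: 1 − (1 + 0.119/12)^(−84) = 0.563469
PMT = $28,000.00 × (0.119/12) / 0.563469
PMT = $492.78 per month

PMT = PV × r / (1-(1+r)^(-n)) = $492.78/month


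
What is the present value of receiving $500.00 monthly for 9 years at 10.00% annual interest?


Present value of an ordinary annuity: PV = PMT × (1 − (1 + r)^(−n)) / r
Monthly rate r = 0.1/12 ≈ 0.00833333, n = 108
PV = $500.00 × (1 − (1 + 0.1/12)^(−108)) / (0.1/12)
PV = $500.00 × 71.029355
PV = $35,514.68

PV = PMT × (1-(1+r)^(-n))/r = $35,514.68


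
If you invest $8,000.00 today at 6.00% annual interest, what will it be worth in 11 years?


Future value formula: FV = PV × (1 + r)^t
FV = $8,000.00 × (1 + 0.06)^11
FV = $8,000.00 × 1.898299
FV = $15,186.39

FV = PV × (1 + r)^t = $15,186.39


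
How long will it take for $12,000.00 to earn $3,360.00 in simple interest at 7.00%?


Rearrange the simple interest formula for t:
I = P × r × t  ⇒  t = I / (P × r)
t = $3,360.00 / ($12,000.00 × 0.07)
t = 4

t = I/(P×r) = 4 years


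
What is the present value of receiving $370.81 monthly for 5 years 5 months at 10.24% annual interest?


Present value of an ordinary annuity: PV = PMT × (1 − (1 + r)^(−n)) / r
Monthly rate r = 0.1024/12 ≈ 0.00853333, n = 65
PV = $370.81 × (1 − (1 + 0.1024/12)^(−65)) / (0.1024/12)
PV = $370.81 × 49.732430
PV = $18,441.28

PV = PMT × (1-(1+r)^(-n))/r = $18,441.28


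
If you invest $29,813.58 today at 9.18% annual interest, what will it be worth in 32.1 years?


Future value formula: FV = PV × (1 + r)^t
FV = $29,813.58 × (1 + 0.0918)^32.1
FV = $29,813.58 × 16.7645997
FV = $499,812.73

FV = PV × (1 + r)^t = $499,812.73
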